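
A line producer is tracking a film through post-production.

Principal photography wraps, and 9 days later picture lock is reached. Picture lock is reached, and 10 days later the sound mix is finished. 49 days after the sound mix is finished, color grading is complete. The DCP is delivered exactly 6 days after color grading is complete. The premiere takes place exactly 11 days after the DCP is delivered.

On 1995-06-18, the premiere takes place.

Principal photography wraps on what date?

1995-03-25

The premiere takes place: Jun 18, 1995.
The DCP is delivered: Jun 18, 1995 − 11 days = Jun 7, 1995.
Color grading is complete: Jun 7, 1995 − 6 days = Jun 1, 1995.
The sound mix is finished: Jun 1, 1995 − 49 days = Apr 13, 1995.
Picture lock is reached: Apr 13, 1995 − 10 days = Apr 3, 1995.
Principal photography wraps: Apr 3, 1995 − 9 days = Mar 25, 1995.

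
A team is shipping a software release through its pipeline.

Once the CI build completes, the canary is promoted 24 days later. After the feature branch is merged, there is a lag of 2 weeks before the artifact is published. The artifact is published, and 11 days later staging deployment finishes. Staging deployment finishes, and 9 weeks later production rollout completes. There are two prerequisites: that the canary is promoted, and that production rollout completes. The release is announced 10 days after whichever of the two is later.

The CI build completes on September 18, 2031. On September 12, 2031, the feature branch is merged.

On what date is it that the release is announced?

The CI build completes: Sep 18, 2031.
The canary is promoted: Sep 18, 2031 + 24 days = Oct 12, 2031.
The feature branch is merged: Sep 12, 2031.
The artifact is published: Sep 12, 2031 + 2 weeks = Sep 26, 2031.
Staging deployment finishes: Sep 26, 2031 + 11 days = Oct 7, 2031.
Production rollout completes: Oct 7, 2031 + 9 weeks = Dec 9, 2031.
Both prerequisites met — the canary is promoted (Oct 12, 2031), production rollout completes (Dec 9, 2031); the later is Dec 9, 2031.
The release is announced: Dec 9, 2031 + 10 days = Dec 19, 2031.

December 19, 2031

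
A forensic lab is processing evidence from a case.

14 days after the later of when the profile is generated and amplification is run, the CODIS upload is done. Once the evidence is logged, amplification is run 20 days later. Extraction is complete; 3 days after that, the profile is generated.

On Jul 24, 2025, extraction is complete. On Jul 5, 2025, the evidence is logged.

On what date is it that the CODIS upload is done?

Extraction is complete: Jul 24, 2025.
The profile is generated: Jul 24, 2025 + 3 days = Jul 27, 2025.
The evidence is logged: Jul 5, 2025.
Amplification is run: Jul 5, 2025 + 20 days = Jul 25, 2025.
Both prerequisites met — the profile is generated (Jul 27, 2025), amplification is run (Jul 25, 2025); the later is Jul 27, 2025.
The CODIS upload is done: Jul 27, 2025 + 14 days = Aug 10, 2025.

Aug 10, 2025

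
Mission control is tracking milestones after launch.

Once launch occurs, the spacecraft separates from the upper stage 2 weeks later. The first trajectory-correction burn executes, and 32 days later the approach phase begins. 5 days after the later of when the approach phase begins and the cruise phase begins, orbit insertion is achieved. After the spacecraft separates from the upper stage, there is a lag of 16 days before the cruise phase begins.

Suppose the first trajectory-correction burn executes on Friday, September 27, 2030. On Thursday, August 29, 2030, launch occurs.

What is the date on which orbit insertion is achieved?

Sunday, November 3, 2030

The first trajectory-correction burn executes: Sep 27, 2030.
The approach phase begins: Sep 27, 2030 + 32 days = Oct 29, 2030.
Launch occurs: Aug 29, 2030.
The spacecraft separates from the upper stage: Aug 29, 2030 + 2 weeks = Sep 12, 2030.
The cruise phase begins: Sep 12, 2030 + 16 days = Sep 28, 2030.
Both prerequisites met — the approach phase begins (Oct 29, 2030), the cruise phase begins (Sep 28, 2030); the later is Oct 29, 2030.
Orbit insertion is achieved: Oct 29, 2030 + 5 days = Nov 3, 2030.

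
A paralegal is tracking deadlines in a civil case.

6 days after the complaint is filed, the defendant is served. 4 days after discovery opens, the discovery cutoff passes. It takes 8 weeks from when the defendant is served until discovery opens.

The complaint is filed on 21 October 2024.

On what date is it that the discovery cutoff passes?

26 December 2024

The complaint is filed: Oct 21, 2024.
The defendant is served: Oct 21, 2024 + 6 days = Oct 27, 2024.
Discovery opens: Oct 27, 2024 + 8 weeks = Dec 22, 2024.
The discovery cutoff passes: Dec 22, 2024 + 4 days = Dec 26, 2024.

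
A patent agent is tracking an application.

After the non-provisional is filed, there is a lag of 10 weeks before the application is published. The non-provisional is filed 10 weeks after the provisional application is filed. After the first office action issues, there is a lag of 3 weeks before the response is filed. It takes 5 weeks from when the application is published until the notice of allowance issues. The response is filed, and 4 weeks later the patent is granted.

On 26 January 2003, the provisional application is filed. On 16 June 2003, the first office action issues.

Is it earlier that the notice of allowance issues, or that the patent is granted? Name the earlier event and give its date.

The provisional application is filed: Jan 26, 2003.
The non-provisional is filed: Jan 26, 2003 + 10 weeks = Apr 6, 2003.
The application is published: Apr 6, 2003 + 10 weeks = Jun 15, 2003.
The notice of allowance issues: Jun 15, 2003 + 5 weeks = Jul 20, 2003.
The first office action issues: Jun 16, 2003.
The response is filed: Jun 16, 2003 + 3 weeks = Jul 7, 2003.
The patent is granted: Jul 7, 2003 + 4 weeks = Aug 4, 2003.
Comparing: the notice of allowance issues on Jul 20, 2003 vs the patent is granted on Aug 4, 2003. Earlier: the notice of allowance issues.

The notice of allowance issues — 20 July 2003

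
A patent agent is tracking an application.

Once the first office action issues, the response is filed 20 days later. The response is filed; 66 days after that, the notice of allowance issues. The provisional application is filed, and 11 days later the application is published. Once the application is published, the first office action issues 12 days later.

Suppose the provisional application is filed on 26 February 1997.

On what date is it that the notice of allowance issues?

The provisional application is filed: Feb 26, 1997.
The application is published: Feb 26, 1997 + 11 days = Mar 9, 1997.
The first office action issues: Mar 9, 1997 + 12 days = Mar 21, 1997.
The response is filed: Mar 21, 1997 + 20 days = Apr 10, 1997.
The notice of allowance issues: Apr 10, 1997 + 66 days = Jun 15, 1997.

15 June 1997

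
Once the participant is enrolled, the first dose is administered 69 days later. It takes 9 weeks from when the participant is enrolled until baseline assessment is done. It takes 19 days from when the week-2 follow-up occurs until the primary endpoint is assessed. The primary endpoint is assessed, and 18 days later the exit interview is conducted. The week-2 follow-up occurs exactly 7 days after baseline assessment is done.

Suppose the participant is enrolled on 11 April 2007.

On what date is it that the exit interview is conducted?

27 July 2007

The participant is enrolled: Apr 11, 2007.
Baseline assessment is done: Apr 11, 2007 + 9 weeks = Jun 13, 2007.
The week-2 follow-up occurs: Jun 13, 2007 + 7 days = Jun 20, 2007.
The primary endpoint is assessed: Jun 20, 2007 + 19 days = Jul 9, 2007.
The exit interview is conducted: Jul 9, 2007 + 18 days = Jul 27, 2007.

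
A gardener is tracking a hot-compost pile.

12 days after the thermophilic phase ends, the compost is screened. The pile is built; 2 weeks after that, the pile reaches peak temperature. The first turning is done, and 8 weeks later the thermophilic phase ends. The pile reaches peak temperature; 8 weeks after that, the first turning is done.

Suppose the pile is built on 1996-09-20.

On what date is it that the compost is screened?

The pile is built: Sep 20, 1996.
The pile reaches peak temperature: Sep 20, 1996 + 2 weeks = Oct 4, 1996.
The first turning is done: Oct 4, 1996 + 8 weeks = Nov 29, 1996.
The thermophilic phase ends: Nov 29, 1996 + 8 weeks = Jan 24, 1997.
The compost is screened: Jan 24, 1997 + 12 days = Feb 5, 1997.

1997-02-05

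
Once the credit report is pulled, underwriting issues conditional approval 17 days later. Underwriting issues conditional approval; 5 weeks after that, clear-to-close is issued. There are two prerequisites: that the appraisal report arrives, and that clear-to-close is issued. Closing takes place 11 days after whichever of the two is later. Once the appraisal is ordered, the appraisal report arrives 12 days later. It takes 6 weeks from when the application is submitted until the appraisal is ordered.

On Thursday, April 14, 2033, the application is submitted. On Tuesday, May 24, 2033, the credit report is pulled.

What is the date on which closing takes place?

The application is submitted: Apr 14, 2033.
The appraisal is ordered: Apr 14, 2033 + 6 weeks = May 26, 2033.
The appraisal report arrives: May 26, 2033 + 12 days = Jun 7, 2033.
The credit report is pulled: May 24, 2033.
Underwriting issues conditional approval: May 24, 2033 + 17 days = Jun 10, 2033.
Clear-to-close is issued: Jun 10, 2033 + 5 weeks = Jul 15, 2033.
Both prerequisites met — the appraisal report arrives (Jun 7, 2033), clear-to-close is issued (Jul 15, 2033); the later is Jul 15, 2033.
Closing takes place: Jul 15, 2033 + 11 days = Jul 26, 2033.

Tuesday, July 26, 2033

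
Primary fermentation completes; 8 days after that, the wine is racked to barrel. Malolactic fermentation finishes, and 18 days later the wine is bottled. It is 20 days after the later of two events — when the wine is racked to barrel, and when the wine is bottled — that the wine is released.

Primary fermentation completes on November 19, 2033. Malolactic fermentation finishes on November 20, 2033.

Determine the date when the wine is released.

December 28, 2033

Primary fermentation completes: Nov 19, 2033.
The wine is racked to barrel: Nov 19, 2033 + 8 days = Nov 27, 2033.
Malolactic fermentation finishes: Nov 20, 2033.
The wine is bottled: Nov 20, 2033 + 18 days = Dec 8, 2033.
Both prerequisites met — the wine is racked to barrel (Nov 27, 2033), the wine is bottled (Dec 8, 2033); the later is Dec 8, 2033.
The wine is released: Dec 8, 2033 + 20 days = Dec 28, 2033.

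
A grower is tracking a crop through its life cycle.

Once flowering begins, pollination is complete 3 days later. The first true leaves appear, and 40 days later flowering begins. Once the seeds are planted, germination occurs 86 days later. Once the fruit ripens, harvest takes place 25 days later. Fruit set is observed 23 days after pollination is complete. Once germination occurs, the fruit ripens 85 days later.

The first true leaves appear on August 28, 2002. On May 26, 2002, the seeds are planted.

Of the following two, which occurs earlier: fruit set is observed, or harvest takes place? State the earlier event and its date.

The first true leaves appear: Aug 28, 2002.
Flowering begins: Aug 28, 2002 + 40 days = Oct 7, 2002.
Pollination is complete: Oct 7, 2002 + 3 days = Oct 10, 2002.
Fruit set is observed: Oct 10, 2002 + 23 days = Nov 2, 2002.
The seeds are planted: May 26, 2002.
Germination occurs: May 26, 2002 + 86 days = Aug 20, 2002.
The fruit ripens: Aug 20, 2002 + 85 days = Nov 13, 2002.
Harvest takes place: Nov 13, 2002 + 25 days = Dec 8, 2002.
Comparing: fruit set is observed on Nov 2, 2002 vs harvest takes place on Dec 8, 2002. Earlier: fruit set is observed.

Fruit set is observed — November 2, 2002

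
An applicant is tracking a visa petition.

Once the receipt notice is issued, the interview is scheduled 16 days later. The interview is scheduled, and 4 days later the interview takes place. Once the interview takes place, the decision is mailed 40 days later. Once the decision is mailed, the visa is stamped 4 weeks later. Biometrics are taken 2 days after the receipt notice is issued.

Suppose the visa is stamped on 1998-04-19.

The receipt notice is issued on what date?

The visa is stamped: Apr 19, 1998.
The decision is mailed: Apr 19, 1998 − 4 weeks = Mar 22, 1998.
The interview takes place: Mar 22, 1998 − 40 days = Feb 10, 1998.
The interview is scheduled: Feb 10, 1998 − 4 days = Feb 6, 1998.
The receipt notice is issued: Feb 6, 1998 − 16 days = Jan 21, 1998.

1998-01-21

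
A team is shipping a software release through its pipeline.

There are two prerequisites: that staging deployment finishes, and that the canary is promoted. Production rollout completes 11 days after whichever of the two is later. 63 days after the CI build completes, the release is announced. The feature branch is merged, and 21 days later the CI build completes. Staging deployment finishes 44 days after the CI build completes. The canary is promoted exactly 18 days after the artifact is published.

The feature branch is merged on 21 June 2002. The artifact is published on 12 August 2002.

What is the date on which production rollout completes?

10 September 2002

The feature branch is merged: Jun 21, 2002.
The CI build completes: Jun 21, 2002 + 21 days = Jul 12, 2002.
Staging deployment finishes: Jul 12, 2002 + 44 days = Aug 25, 2002.
The artifact is published: Aug 12, 2002.
The canary is promoted: Aug 12, 2002 + 18 days = Aug 30, 2002.
Both prerequisites met — staging deployment finishes (Aug 25, 2002), the canary is promoted (Aug 30, 2002); the later is Aug 30, 2002.
Production rollout completes: Aug 30, 2002 + 11 days = Sep 10, 2002.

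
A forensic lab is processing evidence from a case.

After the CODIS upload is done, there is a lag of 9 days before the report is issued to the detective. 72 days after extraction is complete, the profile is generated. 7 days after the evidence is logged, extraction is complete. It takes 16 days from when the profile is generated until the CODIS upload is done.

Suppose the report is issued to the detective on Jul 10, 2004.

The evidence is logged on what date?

The report is issued to the detective: Jul 10, 2004.
The CODIS upload is done: Jul 10, 2004 − 9 days = Jul 1, 2004.
The profile is generated: Jul 1, 2004 − 16 days = Jun 15, 2004.
Extraction is complete: Jun 15, 2004 − 72 days = Apr 4, 2004.
The evidence is logged: Apr 4, 2004 − 7 days = Mar 28, 2004.

Mar 28, 2004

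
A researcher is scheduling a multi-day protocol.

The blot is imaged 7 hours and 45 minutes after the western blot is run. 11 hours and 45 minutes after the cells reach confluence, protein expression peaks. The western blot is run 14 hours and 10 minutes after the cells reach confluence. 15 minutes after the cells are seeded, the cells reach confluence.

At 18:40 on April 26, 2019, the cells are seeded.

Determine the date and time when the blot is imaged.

The cells are seeded: 18:40 Apr 26, 2019.
The cells reach confluence: 18:40 Apr 26, 2019 + 15m = 18:55 Apr 26, 2019.
The western blot is run: 18:55 Apr 26, 2019 + 14h10m = 09:05 Apr 27, 2019.
The blot is imaged: 09:05 Apr 27, 2019 + 7h45m = 16:50 Apr 27, 2019.

16:50 on April 27, 2019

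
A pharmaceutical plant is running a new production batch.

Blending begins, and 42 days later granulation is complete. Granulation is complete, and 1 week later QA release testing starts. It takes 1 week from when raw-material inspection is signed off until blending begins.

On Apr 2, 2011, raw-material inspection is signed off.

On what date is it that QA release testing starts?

May 28, 2011

Raw-material inspection is signed off: Apr 2, 2011.
Blending begins: Apr 2, 2011 + 1 week = Apr 9, 2011.
Granulation is complete: Apr 9, 2011 + 42 days = May 21, 2011.
QA release testing starts: May 21, 2011 + 1 week = May 28, 2011.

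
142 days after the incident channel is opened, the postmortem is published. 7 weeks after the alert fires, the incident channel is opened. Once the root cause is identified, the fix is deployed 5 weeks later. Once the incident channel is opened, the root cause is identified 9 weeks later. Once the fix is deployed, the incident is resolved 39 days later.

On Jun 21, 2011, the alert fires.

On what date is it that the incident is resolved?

The alert fires: Jun 21, 2011.
The incident channel is opened: Jun 21, 2011 + 7 weeks = Aug 9, 2011.
The root cause is identified: Aug 9, 2011 + 9 weeks = Oct 11, 2011.
The fix is deployed: Oct 11, 2011 + 5 weeks = Nov 15, 2011.
The incident is resolved: Nov 15, 2011 + 39 days = Dec 24, 2011.

Dec 24, 2011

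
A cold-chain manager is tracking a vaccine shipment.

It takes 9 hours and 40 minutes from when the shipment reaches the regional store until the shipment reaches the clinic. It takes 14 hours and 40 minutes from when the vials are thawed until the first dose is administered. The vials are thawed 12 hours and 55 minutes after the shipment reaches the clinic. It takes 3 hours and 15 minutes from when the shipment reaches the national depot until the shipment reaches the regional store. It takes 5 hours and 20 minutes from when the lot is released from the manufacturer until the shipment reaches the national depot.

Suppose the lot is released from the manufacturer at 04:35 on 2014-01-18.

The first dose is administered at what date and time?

The lot is released from the manufacturer: 04:35 Jan 18, 2014.
The shipment reaches the national depot: 04:35 Jan 18, 2014 + 5h20m = 09:55 Jan 18, 2014.
The shipment reaches the regional store: 09:55 Jan 18, 2014 + 3h15m = 13:10 Jan 18, 2014.
The shipment reaches the clinic: 13:10 Jan 18, 2014 + 9h40m = 22:50 Jan 18, 2014.
The vials are thawed: 22:50 Jan 18, 2014 + 12h55m = 11:45 Jan 19, 2014.
The first dose is administered: 11:45 Jan 19, 2014 + 14h40m = 02:25 Jan 20, 2014.

02:25 on 2014-01-20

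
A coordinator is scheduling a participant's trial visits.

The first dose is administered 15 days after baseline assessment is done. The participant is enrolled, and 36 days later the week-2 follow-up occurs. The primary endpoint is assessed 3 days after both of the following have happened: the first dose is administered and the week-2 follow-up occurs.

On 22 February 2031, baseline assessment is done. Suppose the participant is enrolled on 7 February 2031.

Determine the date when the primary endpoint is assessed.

Baseline assessment is done: Feb 22, 2031.
The first dose is administered: Feb 22, 2031 + 15 days = Mar 9, 2031.
The participant is enrolled: Feb 7, 2031.
The week-2 follow-up occurs: Feb 7, 2031 + 36 days = Mar 15, 2031.
Both prerequisites met — the first dose is administered (Mar 9, 2031), the week-2 follow-up occurs (Mar 15, 2031); the later is Mar 15, 2031.
The primary endpoint is assessed: Mar 15, 2031 + 3 days = Mar 18, 2031.

18 March 2031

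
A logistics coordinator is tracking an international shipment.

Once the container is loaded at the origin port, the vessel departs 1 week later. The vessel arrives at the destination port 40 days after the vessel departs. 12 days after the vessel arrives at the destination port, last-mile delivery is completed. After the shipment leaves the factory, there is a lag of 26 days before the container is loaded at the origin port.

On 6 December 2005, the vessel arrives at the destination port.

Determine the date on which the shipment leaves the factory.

The vessel arrives at the destination port: Dec 6, 2005.
The vessel departs: Dec 6, 2005 − 40 days = Oct 27, 2005.
The container is loaded at the origin port: Oct 27, 2005 − 1 week = Oct 20, 2005.
The shipment leaves the factory: Oct 20, 2005 − 26 days = Sep 24, 2005.

24 September 2005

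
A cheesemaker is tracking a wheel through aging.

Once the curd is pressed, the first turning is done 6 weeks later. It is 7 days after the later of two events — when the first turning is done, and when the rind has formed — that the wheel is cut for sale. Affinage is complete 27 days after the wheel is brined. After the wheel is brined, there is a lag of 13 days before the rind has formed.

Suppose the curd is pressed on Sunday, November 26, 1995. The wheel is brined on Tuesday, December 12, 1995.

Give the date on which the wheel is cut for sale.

Sunday, January 14, 1996

The curd is pressed: Nov 26, 1995.
The first turning is done: Nov 26, 1995 + 6 weeks = Jan 7, 1996.
The wheel is brined: Dec 12, 1995.
The rind has formed: Dec 12, 1995 + 13 days = Dec 25, 1995.
Both prerequisites met — the first turning is done (Jan 7, 1996), the rind has formed (Dec 25, 1995); the later is Jan 7, 1996.
The wheel is cut for sale: Jan 7, 1996 + 7 days = Jan 14, 1996.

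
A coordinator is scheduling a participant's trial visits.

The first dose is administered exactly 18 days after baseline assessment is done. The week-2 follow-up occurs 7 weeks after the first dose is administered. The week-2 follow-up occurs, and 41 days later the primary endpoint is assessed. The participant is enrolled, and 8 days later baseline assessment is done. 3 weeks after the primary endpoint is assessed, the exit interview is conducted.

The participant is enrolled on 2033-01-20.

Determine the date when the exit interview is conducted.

The participant is enrolled: Jan 20, 2033.
Baseline assessment is done: Jan 20, 2033 + 8 days = Jan 28, 2033.
The first dose is administered: Jan 28, 2033 + 18 days = Feb 15, 2033.
The week-2 follow-up occurs: Feb 15, 2033 + 7 weeks = Apr 5, 2033.
The primary endpoint is assessed: Apr 5, 2033 + 41 days = May 16, 2033.
The exit interview is conducted: May 16, 2033 + 3 weeks = Jun 6, 2033.

2033-06-06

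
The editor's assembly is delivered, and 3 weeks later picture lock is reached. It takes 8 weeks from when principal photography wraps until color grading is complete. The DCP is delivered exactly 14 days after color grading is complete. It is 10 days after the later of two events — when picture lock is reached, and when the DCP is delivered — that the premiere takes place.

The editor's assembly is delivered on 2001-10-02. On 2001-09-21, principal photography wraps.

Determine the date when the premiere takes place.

2001-12-10

The editor's assembly is delivered: Oct 2, 2001.
Picture lock is reached: Oct 2, 2001 + 3 weeks = Oct 23, 2001.
Principal photography wraps: Sep 21, 2001.
Color grading is complete: Sep 21, 2001 + 8 weeks = Nov 16, 2001.
The DCP is delivered: Nov 16, 2001 + 14 days = Nov 30, 2001.
Both prerequisites met — picture lock is reached (Oct 23, 2001), the DCP is delivered (Nov 30, 2001); the later is Nov 30, 2001.
The premiere takes place: Nov 30, 2001 + 10 days = Dec 10, 2001.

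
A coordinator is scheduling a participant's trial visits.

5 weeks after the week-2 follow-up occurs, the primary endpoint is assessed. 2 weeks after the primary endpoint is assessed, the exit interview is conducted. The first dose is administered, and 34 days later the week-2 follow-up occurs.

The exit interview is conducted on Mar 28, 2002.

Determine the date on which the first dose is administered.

The exit interview is conducted: Mar 28, 2002.
The primary endpoint is assessed: Mar 28, 2002 − 2 weeks = Mar 14, 2002.
The week-2 follow-up occurs: Mar 14, 2002 − 5 weeks = Feb 7, 2002.
The first dose is administered: Feb 7, 2002 − 34 days = Jan 4, 2002.

Jan 4, 2002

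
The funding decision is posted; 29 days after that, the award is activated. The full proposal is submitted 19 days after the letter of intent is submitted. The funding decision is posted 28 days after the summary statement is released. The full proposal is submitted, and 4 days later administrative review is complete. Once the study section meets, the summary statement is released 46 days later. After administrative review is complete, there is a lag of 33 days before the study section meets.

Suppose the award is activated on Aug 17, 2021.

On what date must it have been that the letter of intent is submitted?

The award is activated: Aug 17, 2021.
The funding decision is posted: Aug 17, 2021 − 29 days = Jul 19, 2021.
The summary statement is released: Jul 19, 2021 − 28 days = Jun 21, 2021.
The study section meets: Jun 21, 2021 − 46 days = May 6, 2021.
Administrative review is complete: May 6, 2021 − 33 days = Apr 3, 2021.
The full proposal is submitted: Apr 3, 2021 − 4 days = Mar 30, 2021.
The letter of intent is submitted: Mar 30, 2021 − 19 days = Mar 11, 2021.

Mar 11, 2021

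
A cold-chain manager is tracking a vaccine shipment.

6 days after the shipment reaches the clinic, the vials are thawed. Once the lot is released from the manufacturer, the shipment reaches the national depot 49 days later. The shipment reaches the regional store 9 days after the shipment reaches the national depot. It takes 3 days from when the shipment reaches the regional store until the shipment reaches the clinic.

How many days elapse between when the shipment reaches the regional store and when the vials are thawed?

9 days

Causal path: the shipment reaches the regional store → the shipment reaches the clinic → the vials are thawed.
Total delay along the path: 3 + 6 = 9 days.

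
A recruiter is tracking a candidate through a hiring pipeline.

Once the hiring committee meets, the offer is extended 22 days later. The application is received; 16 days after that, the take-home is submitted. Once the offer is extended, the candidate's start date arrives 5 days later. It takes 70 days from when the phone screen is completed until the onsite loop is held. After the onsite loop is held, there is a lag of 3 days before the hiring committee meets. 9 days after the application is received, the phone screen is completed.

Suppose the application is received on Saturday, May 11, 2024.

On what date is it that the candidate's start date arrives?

Wednesday, August 28, 2024

The application is received: May 11, 2024.
The phone screen is completed: May 11, 2024 + 9 days = May 20, 2024.
The onsite loop is held: May 20, 2024 + 70 days = Jul 29, 2024.
The hiring committee meets: Jul 29, 2024 + 3 days = Aug 1, 2024.
The offer is extended: Aug 1, 2024 + 22 days = Aug 23, 2024.
The candidate's start date arrives: Aug 23, 2024 + 5 days = Aug 28, 2024.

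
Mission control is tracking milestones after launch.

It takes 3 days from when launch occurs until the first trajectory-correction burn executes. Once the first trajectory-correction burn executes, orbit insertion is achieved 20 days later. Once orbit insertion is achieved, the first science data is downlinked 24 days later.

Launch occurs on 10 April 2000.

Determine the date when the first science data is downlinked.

27 May 2000

Launch occurs: Apr 10, 2000.
The first trajectory-correction burn executes: Apr 10, 2000 + 3 days = Apr 13, 2000.
Orbit insertion is achieved: Apr 13, 2000 + 20 days = May 3, 2000.
The first science data is downlinked: May 3, 2000 + 24 days = May 27, 2000.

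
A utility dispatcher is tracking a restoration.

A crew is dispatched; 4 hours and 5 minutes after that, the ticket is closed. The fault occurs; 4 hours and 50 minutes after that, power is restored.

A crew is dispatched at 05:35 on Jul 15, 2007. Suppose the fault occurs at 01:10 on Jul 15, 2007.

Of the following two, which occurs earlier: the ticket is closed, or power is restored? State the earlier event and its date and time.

Power is restored — 06:00 on Jul 15, 2007

A crew is dispatched: 05:35 Jul 15, 2007.
The ticket is closed: 05:35 Jul 15, 2007 + 4h05m = 09:40 Jul 15, 2007.
The fault occurs: 01:10 Jul 15, 2007.
Power is restored: 01:10 Jul 15, 2007 + 4h50m = 06:00 Jul 15, 2007.
Comparing: the ticket is closed at 09:40 Jul 15, 2007 vs power is restored at 06:00 Jul 15, 2007. Earlier: power is restored.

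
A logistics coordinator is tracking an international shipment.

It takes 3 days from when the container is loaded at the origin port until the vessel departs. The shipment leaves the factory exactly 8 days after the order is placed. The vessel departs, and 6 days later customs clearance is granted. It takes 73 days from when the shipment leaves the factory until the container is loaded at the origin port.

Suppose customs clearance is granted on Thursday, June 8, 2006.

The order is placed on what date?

Friday, March 10, 2006

Customs clearance is granted: Jun 8, 2006.
The vessel departs: Jun 8, 2006 − 6 days = Jun 2, 2006.
The container is loaded at the origin port: Jun 2, 2006 − 3 days = May 30, 2006.
The shipment leaves the factory: May 30, 2006 − 73 days = Mar 18, 2006.
The order is placed: Mar 18, 2006 − 8 days = Mar 10, 2006.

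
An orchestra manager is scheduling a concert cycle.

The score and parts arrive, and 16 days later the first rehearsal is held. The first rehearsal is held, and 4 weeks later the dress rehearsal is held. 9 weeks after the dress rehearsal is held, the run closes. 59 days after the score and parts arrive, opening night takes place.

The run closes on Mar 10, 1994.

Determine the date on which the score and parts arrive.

The run closes: Mar 10, 1994.
The dress rehearsal is held: Mar 10, 1994 − 9 weeks = Jan 6, 1994.
The first rehearsal is held: Jan 6, 1994 − 4 weeks = Dec 9, 1993.
The score and parts arrive: Dec 9, 1993 − 16 days = Nov 23, 1993.

Nov 23, 1993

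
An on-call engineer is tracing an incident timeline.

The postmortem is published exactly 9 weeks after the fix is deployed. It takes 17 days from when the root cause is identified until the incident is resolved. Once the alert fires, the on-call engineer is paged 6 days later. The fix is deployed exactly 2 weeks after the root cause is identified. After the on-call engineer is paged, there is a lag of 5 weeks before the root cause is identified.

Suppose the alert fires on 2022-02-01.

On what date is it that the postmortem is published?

The alert fires: Feb 1, 2022.
The on-call engineer is paged: Feb 1, 2022 + 6 days = Feb 7, 2022.
The root cause is identified: Feb 7, 2022 + 5 weeks = Mar 14, 2022.
The fix is deployed: Mar 14, 2022 + 2 weeks = Mar 28, 2022.
The postmortem is published: Mar 28, 2022 + 9 weeks = May 30, 2022.

2022-05-30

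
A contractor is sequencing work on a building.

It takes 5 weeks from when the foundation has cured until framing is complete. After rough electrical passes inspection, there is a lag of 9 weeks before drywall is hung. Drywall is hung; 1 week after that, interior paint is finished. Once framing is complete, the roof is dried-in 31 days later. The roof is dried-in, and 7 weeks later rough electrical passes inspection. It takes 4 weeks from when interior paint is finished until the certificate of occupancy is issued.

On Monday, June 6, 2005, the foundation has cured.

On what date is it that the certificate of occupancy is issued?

Thursday, January 5, 2006

The foundation has cured: Jun 6, 2005.
Framing is complete: Jun 6, 2005 + 5 weeks = Jul 11, 2005.
The roof is dried-in: Jul 11, 2005 + 31 days = Aug 11, 2005.
Rough electrical passes inspection: Aug 11, 2005 + 7 weeks = Sep 29, 2005.
Drywall is hung: Sep 29, 2005 + 9 weeks = Dec 1, 2005.
Interior paint is finished: Dec 1, 2005 + 1 week = Dec 8, 2005.
The certificate of occupancy is issued: Dec 8, 2005 + 4 weeks = Jan 5, 2006.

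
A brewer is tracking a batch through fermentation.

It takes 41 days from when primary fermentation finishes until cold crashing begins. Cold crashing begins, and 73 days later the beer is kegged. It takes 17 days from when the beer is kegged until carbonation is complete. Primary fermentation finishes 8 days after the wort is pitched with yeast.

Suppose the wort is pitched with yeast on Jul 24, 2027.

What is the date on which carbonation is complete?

The wort is pitched with yeast: Jul 24, 2027.
Primary fermentation finishes: Jul 24, 2027 + 8 days = Aug 1, 2027.
Cold crashing begins: Aug 1, 2027 + 41 days = Sep 11, 2027.
The beer is kegged: Sep 11, 2027 + 73 days = Nov 23, 2027.
Carbonation is complete: Nov 23, 2027 + 17 days = Dec 10, 2027.

Dec 10, 2027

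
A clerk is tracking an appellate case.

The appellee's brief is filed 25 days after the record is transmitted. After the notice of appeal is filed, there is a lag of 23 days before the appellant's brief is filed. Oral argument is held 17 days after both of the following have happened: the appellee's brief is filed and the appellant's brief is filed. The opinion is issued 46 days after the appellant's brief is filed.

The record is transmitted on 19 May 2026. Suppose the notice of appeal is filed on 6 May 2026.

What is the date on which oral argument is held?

30 June 2026

The record is transmitted: May 19, 2026.
The appellee's brief is filed: May 19, 2026 + 25 days = Jun 13, 2026.
The notice of appeal is filed: May 6, 2026.
The appellant's brief is filed: May 6, 2026 + 23 days = May 29, 2026.
Both prerequisites met — the appellee's brief is filed (Jun 13, 2026), the appellant's brief is filed (May 29, 2026); the later is Jun 13, 2026.
Oral argument is held: Jun 13, 2026 + 17 days = Jun 30, 2026.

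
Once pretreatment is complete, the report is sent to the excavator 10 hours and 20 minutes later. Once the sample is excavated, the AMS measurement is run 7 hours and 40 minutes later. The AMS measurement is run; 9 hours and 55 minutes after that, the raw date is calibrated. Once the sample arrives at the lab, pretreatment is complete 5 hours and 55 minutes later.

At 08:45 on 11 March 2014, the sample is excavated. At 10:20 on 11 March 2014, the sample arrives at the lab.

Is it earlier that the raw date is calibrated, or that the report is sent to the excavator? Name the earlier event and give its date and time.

The sample is excavated: 08:45 Mar 11, 2014.
The AMS measurement is run: 08:45 Mar 11, 2014 + 7h40m = 16:25 Mar 11, 2014.
The raw date is calibrated: 16:25 Mar 11, 2014 + 9h55m = 02:20 Mar 12, 2014.
The sample arrives at the lab: 10:20 Mar 11, 2014.
Pretreatment is complete: 10:20 Mar 11, 2014 + 5h55m = 16:15 Mar 11, 2014.
The report is sent to the excavator: 16:15 Mar 11, 2014 + 10h20m = 02:35 Mar 12, 2014.
Comparing: the raw date is calibrated at 02:20 Mar 12, 2014 vs the report is sent to the excavator at 02:35 Mar 12, 2014. Earlier: the raw date is calibrated.

The raw date is calibrated — 02:20 on 12 March 2014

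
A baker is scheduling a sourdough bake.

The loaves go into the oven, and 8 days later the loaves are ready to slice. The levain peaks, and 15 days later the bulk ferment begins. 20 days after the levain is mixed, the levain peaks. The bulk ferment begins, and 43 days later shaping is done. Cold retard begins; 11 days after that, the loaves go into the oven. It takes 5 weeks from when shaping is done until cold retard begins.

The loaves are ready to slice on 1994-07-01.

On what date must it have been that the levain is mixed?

The loaves are ready to slice: Jul 1, 1994.
The loaves go into the oven: Jul 1, 1994 − 8 days = Jun 23, 1994.
Cold retard begins: Jun 23, 1994 − 11 days = Jun 12, 1994.
Shaping is done: Jun 12, 1994 − 5 weeks = May 8, 1994.
The bulk ferment begins: May 8, 1994 − 43 days = Mar 26, 1994.
The levain peaks: Mar 26, 1994 − 15 days = Mar 11, 1994.
The levain is mixed: Mar 11, 1994 − 20 days = Feb 19, 1994.

1994-02-19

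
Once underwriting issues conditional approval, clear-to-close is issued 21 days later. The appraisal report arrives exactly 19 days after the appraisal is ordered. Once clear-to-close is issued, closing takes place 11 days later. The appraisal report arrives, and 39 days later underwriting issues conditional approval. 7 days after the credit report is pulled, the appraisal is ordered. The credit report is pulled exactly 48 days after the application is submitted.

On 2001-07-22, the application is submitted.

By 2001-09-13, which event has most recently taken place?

The application is submitted: Jul 22, 2001.
The credit report is pulled: Jul 22, 2001 + 48 days = Sep 8, 2001.
The appraisal is ordered: Sep 8, 2001 + 7 days = Sep 15, 2001.
The appraisal report arrives: Sep 15, 2001 + 19 days = Oct 4, 2001.
Underwriting issues conditional approval: Oct 4, 2001 + 39 days = Nov 12, 2001.
Clear-to-close is issued: Nov 12, 2001 + 21 days = Dec 3, 2001.
Closing takes place: Dec 3, 2001 + 11 days = Dec 14, 2001.
Sep 13, 2001 falls between when the credit report is pulled (Sep 8, 2001) and when the appraisal is ordered (Sep 15, 2001).

The credit report is pulled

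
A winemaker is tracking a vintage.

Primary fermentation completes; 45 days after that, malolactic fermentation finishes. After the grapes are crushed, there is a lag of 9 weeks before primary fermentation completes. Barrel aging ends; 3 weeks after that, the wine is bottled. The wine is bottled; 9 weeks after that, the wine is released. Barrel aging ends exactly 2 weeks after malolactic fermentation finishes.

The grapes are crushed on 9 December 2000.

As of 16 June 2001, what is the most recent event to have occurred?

The wine is bottled

The grapes are crushed: Dec 9, 2000.
Primary fermentation completes: Dec 9, 2000 + 9 weeks = Feb 10, 2001.
Malolactic fermentation finishes: Feb 10, 2001 + 45 days = Mar 27, 2001.
Barrel aging ends: Mar 27, 2001 + 2 weeks = Apr 10, 2001.
The wine is bottled: Apr 10, 2001 + 3 weeks = May 1, 2001.
The wine is released: May 1, 2001 + 9 weeks = Jul 3, 2001.
Jun 16, 2001 falls between when the wine is bottled (May 1, 2001) and when the wine is released (Jul 3, 2001).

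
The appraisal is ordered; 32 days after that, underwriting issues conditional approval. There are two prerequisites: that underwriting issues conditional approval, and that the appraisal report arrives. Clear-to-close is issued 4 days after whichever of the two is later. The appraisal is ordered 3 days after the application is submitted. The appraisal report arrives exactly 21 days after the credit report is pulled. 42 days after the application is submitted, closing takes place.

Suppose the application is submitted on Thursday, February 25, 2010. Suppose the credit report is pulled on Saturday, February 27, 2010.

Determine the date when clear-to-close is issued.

The application is submitted: Feb 25, 2010.
The appraisal is ordered: Feb 25, 2010 + 3 days = Feb 28, 2010.
Underwriting issues conditional approval: Feb 28, 2010 + 32 days = Apr 1, 2010.
The credit report is pulled: Feb 27, 2010.
The appraisal report arrives: Feb 27, 2010 + 21 days = Mar 20, 2010.
Both prerequisites met — underwriting issues conditional approval (Apr 1, 2010), the appraisal report arrives (Mar 20, 2010); the later is Apr 1, 2010.
Clear-to-close is issued: Apr 1, 2010 + 4 days = Apr 5, 2010.

Monday, April 5, 2010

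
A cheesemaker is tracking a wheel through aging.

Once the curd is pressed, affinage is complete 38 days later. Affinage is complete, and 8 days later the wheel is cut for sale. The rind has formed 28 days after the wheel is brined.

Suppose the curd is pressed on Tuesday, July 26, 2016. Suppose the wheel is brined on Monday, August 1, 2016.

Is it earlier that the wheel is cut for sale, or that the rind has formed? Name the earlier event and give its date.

The rind has formed — Monday, August 29, 2016

The curd is pressed: Jul 26, 2016.
Affinage is complete: Jul 26, 2016 + 38 days = Sep 2, 2016.
The wheel is cut for sale: Sep 2, 2016 + 8 days = Sep 10, 2016.
The wheel is brined: Aug 1, 2016.
The rind has formed: Aug 1, 2016 + 28 days = Aug 29, 2016.
Comparing: the wheel is cut for sale on Sep 10, 2016 vs the rind has formed on Aug 29, 2016. Earlier: the rind has formed.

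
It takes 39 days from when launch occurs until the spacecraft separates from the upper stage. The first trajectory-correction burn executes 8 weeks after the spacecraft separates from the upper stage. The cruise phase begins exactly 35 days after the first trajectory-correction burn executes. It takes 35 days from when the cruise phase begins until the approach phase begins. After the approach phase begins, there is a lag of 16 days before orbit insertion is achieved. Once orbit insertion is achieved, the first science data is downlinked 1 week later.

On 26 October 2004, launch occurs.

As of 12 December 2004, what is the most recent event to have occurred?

The spacecraft separates from the upper stage

Launch occurs: Oct 26, 2004.
The spacecraft separates from the upper stage: Oct 26, 2004 + 39 days = Dec 4, 2004.
The first trajectory-correction burn executes: Dec 4, 2004 + 8 weeks = Jan 29, 2005.
The cruise phase begins: Jan 29, 2005 + 35 days = Mar 5, 2005.
The approach phase begins: Mar 5, 2005 + 35 days = Apr 9, 2005.
Orbit insertion is achieved: Apr 9, 2005 + 16 days = Apr 25, 2005.
The first science data is downlinked: Apr 25, 2005 + 1 week = May 2, 2005.
Dec 12, 2004 falls between when the spacecraft separates from the upper stage (Dec 4, 2004) and when the first trajectory-correction burn executes (Jan 29, 2005).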